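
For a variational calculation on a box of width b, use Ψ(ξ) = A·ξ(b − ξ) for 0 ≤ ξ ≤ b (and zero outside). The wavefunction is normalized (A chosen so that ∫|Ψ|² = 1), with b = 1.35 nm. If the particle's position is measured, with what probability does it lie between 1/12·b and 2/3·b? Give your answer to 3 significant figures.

P = ∫_{1/12·b}^{2/3·b} |Ψ(ξ)|² dξ.
The normalization integral ∫|Ψ|²dξ over the whole domain equals b^5/30·A², and A² cancels in the ratio.
Let u = ξ/b; then A² and the length scale cancel, so P = ∫_{1/12}^{2/3} u^2·(1 - u)^2 du ÷ ∫_{0}^{1} u^2·(1 - u)^2 du.
An antiderivative of u^2·(1 - u)^2 is u^3·(6·u^2 - 15·u + 10)/30; evaluating from 1/12 to 2/3 gives ≈ 0.026168, while the full integral is 1/30.
Taking the ratio, P = 0.7850.

P ≈ 0.785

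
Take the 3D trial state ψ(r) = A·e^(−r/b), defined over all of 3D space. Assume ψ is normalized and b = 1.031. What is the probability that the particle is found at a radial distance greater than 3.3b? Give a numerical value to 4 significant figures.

P = ∫ |ψ|² 4πr² dr over r > 3.3b.
A² is fixed by ∫₀^∞ 4πr²|ψ|² dr = 1, i.e. A² = (π·b^3)^(−1).
In terms of u = r/b (A², 4π and the length scale all cancel between numerator and denominator), P = [∫_{3.3}^{∞} u^2·e^(-2·u) du] / [∫_{0}^{∞} u^2·e^(-2·u) du].
With ∫ u^2·e^(-2·u) du = -(2·u^2 + 2·u + 1)·e^(-2·u)/4 + C, the region integral is 1469·e^(-33/5)/200 and the full one is 1/4.
Taking the ratio yields P = 0.039968.

P ≈ 0.03997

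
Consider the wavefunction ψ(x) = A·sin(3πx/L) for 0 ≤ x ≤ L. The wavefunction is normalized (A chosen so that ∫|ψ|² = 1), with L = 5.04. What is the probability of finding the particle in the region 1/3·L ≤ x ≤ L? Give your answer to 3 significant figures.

P ≈ 0.667

P = ∫_{1/3·L}^{L} |ψ(x)|² dx.
Since A² = 1/(L/2), this is the region integral divided by the full normalization integral.
Substituting u = x/L, A² and the length scale cancel in the ratio: P = ∫_{1/3}^{1} sin(3·π·u)^2 du / ∫_{0}^{1} sin(3·π·u)^2 du.
With ∫ sin(3·π·u)^2 du = u/2 - sin(6·π·u)/(12·π) + C, the region integral is 1/3 and the full one is 1/2.
Evaluating gives P = 2/3.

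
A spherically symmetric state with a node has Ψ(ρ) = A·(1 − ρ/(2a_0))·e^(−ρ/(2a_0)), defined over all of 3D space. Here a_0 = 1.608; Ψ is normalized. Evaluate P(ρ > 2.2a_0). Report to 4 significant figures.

P = ∫ |Ψ|² 4πρ² dρ over ρ > 2.2a_0.
Normalization gives A² = 1/(8·π·a_0^3).
Substituting u = ρ/a_0, A², 4π and the length scale all cancel in the ratio: P = ∫_{2.2}^{∞} u^2·(1 - u/2)^2·e^(-u) du / ∫_{0}^{∞} u^2·(1 - u/2)^2·e^(-u) du.
An antiderivative of u^2·(1 - u/2)^2·e^(-u) is -(u^4/4 + u^2 + 2·u + 2)·e^(-u); evaluating from 2.2 to ∞ gives ≈ 1.89434, while the full integral is 2.
This evaluates to P = 0.94717.

P ≈ 0.9472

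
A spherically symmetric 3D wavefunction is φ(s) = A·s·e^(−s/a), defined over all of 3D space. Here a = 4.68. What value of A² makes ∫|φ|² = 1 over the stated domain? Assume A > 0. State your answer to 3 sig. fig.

A^2 ≈ 0.0000473

The normalization condition is ∫|φ|² 4πs² ds = 1 from 0 to ∞.
Recall ∫₀^∞ s^m e^(−s/β) ds = m!·β^(m+1), ∫|φ|² 4πs² ds = A²·(3·π·a^5).
Setting this equal to 1 gives A² = 1/(3·π·a^5).
With a = 4.68: A² = 0.00004726 and A = 0.006875.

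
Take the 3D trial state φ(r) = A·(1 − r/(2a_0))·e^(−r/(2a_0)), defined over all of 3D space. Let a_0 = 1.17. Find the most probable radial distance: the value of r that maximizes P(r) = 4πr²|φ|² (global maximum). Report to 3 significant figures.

Set d/dr [P(r) = 4πr²|φ|²] = 0 and solve for r > 0.
Solving yields r = a_0·(√(5) + 3).
With a_0 = 1.17, the most probable radial distance is 6.126.

r ≈ 6.13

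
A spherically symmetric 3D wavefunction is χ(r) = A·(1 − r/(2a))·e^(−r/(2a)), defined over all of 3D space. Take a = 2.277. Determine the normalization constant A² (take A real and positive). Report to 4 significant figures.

A^2 ≈ 0.003370

The normalization condition is ∫|χ|² 4πr² dr = 1 from 0 to ∞.
(Spherical symmetry: dV = 4πr² dr.)
With ∫₀^∞ r^4 e^(−αr) dr = 4!/α^5, ∫|χ|² 4πr² dr = A²·(8·π·a^3).
So A² = (8·π·a^3)^(−1).
With a = 2.277: A² = 0.0033703 and A = 0.058054.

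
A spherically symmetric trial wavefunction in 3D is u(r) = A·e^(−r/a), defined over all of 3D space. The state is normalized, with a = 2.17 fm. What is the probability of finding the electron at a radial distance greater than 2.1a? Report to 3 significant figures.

P = ∫ |u|² 4πr² dr over r > 2.1a.
A² is fixed by ∫₀^∞ 4πr²|u|² dr = 1, i.e. A² = (π·a^3)^(−1).
Substituting t = r/a, A², 4π and the length scale all cancel in the ratio: P = ∫_{2.1}^{∞} t^2·e^(-2·t) dt / ∫_{0}^{∞} t^2·e^(-2·t) dt.
Using ∫ t^2·e^(-2·t) dt = -(2·t^2 + 2·t + 1)·e^(-2·t)/4, the numerator is 701·e^(-21/5)/200 and the denominator is 1/4.
The region integral divided by the full integral gives P = 0.2102.

P ≈ 0.210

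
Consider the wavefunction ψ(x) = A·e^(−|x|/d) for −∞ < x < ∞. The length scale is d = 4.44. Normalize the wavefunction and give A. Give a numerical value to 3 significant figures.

A ≈ 0.475

We need A² ∫|f|² dx = 1, taking the integral from −∞ to ∞.
The integral (without the A² prefactor) comes out to d.
Setting this equal to 1 gives A² = 1/(d).
Substituting d = 4.44 gives A² = 0.2252, so A = 0.4746.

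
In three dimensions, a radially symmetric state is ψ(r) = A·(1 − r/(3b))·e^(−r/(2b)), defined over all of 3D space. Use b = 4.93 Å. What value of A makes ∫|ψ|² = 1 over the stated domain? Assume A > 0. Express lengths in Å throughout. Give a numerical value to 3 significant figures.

We need A² ∫|f|² 4πr² dr = 1, taking the integral from 0 to ∞.
Recall ∫₀^∞ r^m e^(−r/β) dr = m!·β^(m+1), the integral (without the A² prefactor) comes out to 8·π·b^3/3.
Setting this equal to 1 gives A² = 1/(8·π·b^3/3).
With b = 4.93: A² = 0.0009962 and A = 0.03156.

A ≈ 0.0316 Å^(-3/2)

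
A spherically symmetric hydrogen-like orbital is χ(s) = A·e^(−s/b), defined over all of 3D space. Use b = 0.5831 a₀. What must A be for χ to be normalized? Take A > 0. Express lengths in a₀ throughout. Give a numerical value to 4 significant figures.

A ≈ 1.267 a₀^(-3/2)

Require ∫ |χ|² 4πs² ds = 1 over the whole domain.
In 3D with spherical symmetry the volume element is 4πs² ds.
With χ = A·e^(−s/b), the integral evaluates to A²·[π·b^3].
Hence A² = 1/[π·b^3].
Plugging in b = 0.5831 yields A = 1.2671.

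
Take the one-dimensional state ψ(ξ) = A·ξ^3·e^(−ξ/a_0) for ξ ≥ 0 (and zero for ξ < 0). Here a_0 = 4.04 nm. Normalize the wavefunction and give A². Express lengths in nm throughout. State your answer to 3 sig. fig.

A^2 ≈ 0.0000101 nm^(-7)

The normalization condition is ∫|ψ|² dξ = 1 from 0 to ∞.
With ∫₀^∞ ξ^6 e^(−αξ) dξ = 6!/α^7, the integral (without the A² prefactor) comes out to 45·a_0^7/8.
Setting this equal to 1 gives A² = 1/(45·a_0^7/8).
Substituting a_0 = 4.04 gives A² = 0.00001012, so A = 0.003181.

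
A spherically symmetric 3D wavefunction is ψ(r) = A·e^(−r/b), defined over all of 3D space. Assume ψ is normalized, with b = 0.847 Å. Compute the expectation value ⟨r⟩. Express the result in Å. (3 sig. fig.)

⟨r⟩ ≈ 1.27 Å

The expectation value is the |ψ|²-weighted average of r: ∫ r|ψ|² 4πr² dr.
Recall ∫₀^∞ r^m e^(−r/β) dr = m!·β^(m+1), evaluating both integrals, ⟨r⟩ = 3·b/2.
Putting b = 0.847 gives 1.271.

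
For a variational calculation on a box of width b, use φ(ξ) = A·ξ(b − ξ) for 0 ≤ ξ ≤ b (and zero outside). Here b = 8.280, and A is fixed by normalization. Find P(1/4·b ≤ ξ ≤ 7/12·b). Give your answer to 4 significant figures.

P ≈ 0.5499

The probability is P = ∫ |φ|² dξ over [1/4·b, 7/12·b].
With A² fixed by ∫|φ|² = 1, i.e. A² = (b^5/30)^(−1), substitute and integrate.
Substituting u = ξ/b, A² and the length scale cancel in the ratio: P = ∫_{1/4}^{7/12} u^2·(1 - u)^2 du / ∫_{0}^{1} u^2·(1 - u)^2 du.
An antiderivative of u^2·(1 - u)^2 is u^3·(6·u^2 - 15·u + 10)/30; evaluating from 1/4 to 7/12 gives ≈ 0.0183288, while the full integral is 1/30.
Taking the ratio, P = 0.54986.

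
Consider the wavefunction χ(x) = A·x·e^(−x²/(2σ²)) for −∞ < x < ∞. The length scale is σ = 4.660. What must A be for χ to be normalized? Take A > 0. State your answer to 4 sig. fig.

Require ∫ |χ|² dx = 1 over the whole domain.
With ∫_{−∞}^{∞} x^(2m) e^(−αx²) dx = (2m−1)!!·√π / (2^m α^(m+1/2)), carrying out the integral gives A² · √(π)·σ^3/2.
Hence A² = 1/[√(π)·σ^3/2].
Plugging in σ = 4.660 yields A = 0.10560.

A ≈ 0.1056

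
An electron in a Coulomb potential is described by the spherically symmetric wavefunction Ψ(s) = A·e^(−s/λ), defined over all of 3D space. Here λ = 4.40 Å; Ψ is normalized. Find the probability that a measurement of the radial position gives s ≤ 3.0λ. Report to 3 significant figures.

P = ∫ |Ψ|² 4πs² ds over s ≤ 3.0λ.
A² is fixed by ∫₀^∞ 4πs²|Ψ|² ds = 1, i.e. A² = (π·λ^3)^(−1).
Let u = s/λ; then A², 4π and the length scale all cancel, so P = ∫_{0}^{3.0} u^2·e^(-2·u) du ÷ ∫_{0}^{∞} u^2·e^(-2·u) du.
An antiderivative of u^2·e^(-2·u) is -(2·u^2 + 2·u + 1)·e^(-2·u)/4; evaluating from 0 to 3.0 gives 1/4 - 25·e^(-6)/4, while the full integral is 1/4.
The region integral divided by the full integral gives P = 0.9380.

P ≈ 0.938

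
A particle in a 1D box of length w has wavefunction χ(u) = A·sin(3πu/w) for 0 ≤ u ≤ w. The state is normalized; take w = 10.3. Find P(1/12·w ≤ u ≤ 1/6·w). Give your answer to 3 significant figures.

P ≈ 0.136

The probability is P = ∫ |χ|² du over [1/12·w, 1/6·w].
Since A² = 1/(w/2), this is the region integral divided by the full normalization integral.
Substituting t = u/w, A² and the length scale cancel in the ratio: P = ∫_{1/12}^{1/6} sin(3·π·t)^2 dt / ∫_{0}^{1} sin(3·π·t)^2 dt.
Using ∫ sin(3·π·t)^2 dt = t/2 - sin(6·π·t)/(12·π), the numerator is 1/(12·π) + 1/24 and the denominator is 1/2.
Taking the ratio, P = (2 + π)/(12·π).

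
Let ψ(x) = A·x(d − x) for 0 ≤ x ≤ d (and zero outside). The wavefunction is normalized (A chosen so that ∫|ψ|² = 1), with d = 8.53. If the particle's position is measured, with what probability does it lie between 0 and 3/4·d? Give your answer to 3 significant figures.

P ≈ 0.896

|ψ|² is the probability density, so P = ∫_{0}^{3/4·d} |ψ|² dx.
Since A² = 1/(d^5/30), this is the region integral divided by the full normalization integral.
In terms of u = x/d (A² and the length scale cancel between numerator and denominator), P = [∫_{0}^{3/4} u^2·(1 - u)^2 du] / [∫_{0}^{1} u^2·(1 - u)^2 du].
With ∫ u^2·(1 - u)^2 du = u^3·(6·u^2 - 15·u + 10)/30 + C, the region integral is 153/5120 and the full one is 1/30.
Evaluating gives P = 459/512.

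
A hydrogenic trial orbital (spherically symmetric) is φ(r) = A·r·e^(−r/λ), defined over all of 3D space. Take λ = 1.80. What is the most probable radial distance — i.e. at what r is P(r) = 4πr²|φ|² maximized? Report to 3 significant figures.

r ≈ 3.60

The maximum of P(r) = 4πr²|φ|² occurs where its derivative vanishes.
This gives r = 2·λ.
With λ = 1.80, the most probable radial distance is 3.600.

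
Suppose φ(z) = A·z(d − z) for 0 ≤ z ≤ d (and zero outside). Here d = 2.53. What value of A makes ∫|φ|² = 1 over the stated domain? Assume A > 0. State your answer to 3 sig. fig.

The normalization condition is ∫|φ|² dz = 1 from 0 to d.
The integral (without the A² prefactor) comes out to d^5/30.
Substituting d = 2.53 gives A² = 0.2894, so A = 0.5380.

A ≈ 0.538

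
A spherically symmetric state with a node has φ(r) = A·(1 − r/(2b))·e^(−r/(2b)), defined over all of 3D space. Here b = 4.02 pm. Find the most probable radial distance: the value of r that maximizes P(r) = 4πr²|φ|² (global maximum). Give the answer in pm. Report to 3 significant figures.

Set d/dr [P(r) = 4πr²|φ|²] = 0 and solve for r > 0.
This gives r = b·(√(5) + 3).
With b = 4.02, the most probable radial distance is 21.05 pm.

r ≈ 21.0 pm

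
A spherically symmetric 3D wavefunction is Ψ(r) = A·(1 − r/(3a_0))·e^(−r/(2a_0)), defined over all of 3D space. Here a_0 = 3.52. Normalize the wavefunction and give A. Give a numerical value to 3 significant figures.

We need A² ∫|f|² 4πr² dr = 1, taking the integral from 0 to ∞.
In 3D with spherical symmetry the volume element is 4πr² dr.
∫|Ψ|² 4πr² dr = A²·(8·π·a_0^3/3).
With a_0 = 3.52: A² = 0.002737 and A = 0.05232.

A ≈ 0.0523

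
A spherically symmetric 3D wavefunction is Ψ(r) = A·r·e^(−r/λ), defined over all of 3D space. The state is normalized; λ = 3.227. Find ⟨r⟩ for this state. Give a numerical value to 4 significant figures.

⟨r⟩ ≈ 8.068

The expectation value is the |Ψ|²-weighted average of r: ∫ r|Ψ|² 4πr² dr.
Using ∫₀^∞ rⁿ e^(−αr) dr = n!/αⁿ⁺¹, since the A² factors cancel between numerator and denominator, ⟨r⟩ = 5·λ/2.
Putting λ = 3.227 gives 8.0675.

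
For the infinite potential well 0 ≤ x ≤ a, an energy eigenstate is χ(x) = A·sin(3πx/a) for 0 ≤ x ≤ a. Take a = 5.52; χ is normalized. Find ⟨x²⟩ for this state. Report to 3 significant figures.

⟨x^2⟩ ≈ 9.99

The expectation value is the |χ|²-weighted average of x^2: ∫ x^2|χ|² dx.
With ∫₀^a sin²(nπx/a) dx = a/2, since the A² factors cancel between numerator and denominator, ⟨x²⟩ = -a^2/(18·π^2) + a^2/3.
Putting a = 5.52 gives 9.985.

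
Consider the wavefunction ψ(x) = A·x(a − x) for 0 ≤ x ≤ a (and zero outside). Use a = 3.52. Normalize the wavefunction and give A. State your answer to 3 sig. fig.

The normalization condition is ∫|ψ|² dx = 1 from 0 to a.
Expanding the polynomial and integrating term by term, with ψ = A·x(a − x), the integral evaluates to A²·[a^5/30].
Setting this equal to 1 gives A² = 1/(a^5/30).
Plugging in a = 3.52 yields A = 0.2356.

A ≈ 0.236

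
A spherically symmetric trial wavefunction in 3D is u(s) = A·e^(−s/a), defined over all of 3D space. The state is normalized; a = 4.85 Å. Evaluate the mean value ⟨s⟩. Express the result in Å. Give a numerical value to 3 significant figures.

By definition ⟨s⟩ = ∫ s |u(s)|² 4πs² ds.
The ratio of the moment integral to the normalization integral gives ⟨s⟩ = 3·a/2.
With a = 4.85, ⟨s⟩ = 7.275.

⟨s⟩ ≈ 7.28 Å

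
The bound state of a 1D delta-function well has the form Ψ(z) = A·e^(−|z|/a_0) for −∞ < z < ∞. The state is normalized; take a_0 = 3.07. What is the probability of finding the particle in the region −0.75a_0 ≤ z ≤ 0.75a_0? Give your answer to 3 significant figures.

P ≈ 0.777

P = ∫_{−0.75a_0}^{0.75a_0} |Ψ(z)|² dz.
Since A² = 1/(a_0), this is the region integral divided by the full normalization integral.
By symmetry take twice the z ≥ 0 contribution in numerator and denominator; the 2's cancel. Let u = z/a_0; then A² and the length scale cancel, so P = ∫_{0}^{0.75} e^(-2·u) du ÷ ∫_{0}^{∞} e^(-2·u) du.
Using ∫ e^(-2·u) du = -e^(-2·u)/2, the numerator is 1/2 - e^(-3/2)/2 and the denominator is 1/2.
Evaluating gives P = 0.7769.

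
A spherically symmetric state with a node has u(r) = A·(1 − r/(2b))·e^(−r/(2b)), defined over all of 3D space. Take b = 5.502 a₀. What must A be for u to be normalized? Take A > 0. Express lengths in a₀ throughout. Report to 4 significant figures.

We need A² ∫|f|² 4πr² dr = 1, taking the integral from 0 to ∞.
The angular integral contributes 4π, leaving ∫₀^∞ r²|u|² dr.
Recall ∫₀^∞ r^m e^(−r/β) dr = m!·β^(m+1), with u = A·(1 − r/(2b))·e^(−r/(2b)), the integral evaluates to A²·[8·π·b^3].
Setting this equal to 1 gives A² = 1/(8·π·b^3).
Plugging in b = 5.502 yields A = 0.015456.

A ≈ 0.01546 a₀^(-3/2)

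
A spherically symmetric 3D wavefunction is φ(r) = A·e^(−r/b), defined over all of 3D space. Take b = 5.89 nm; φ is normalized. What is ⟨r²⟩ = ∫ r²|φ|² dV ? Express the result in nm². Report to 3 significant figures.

By definition ⟨r²⟩ = ∫ r^2 |φ(r)|² 4πr² dr.
With ∫₀^∞ r^4 e^(−αr) dr = 4!/α^5, evaluating both integrals, ⟨r²⟩ = 3·b^2.
With b = 5.89, ⟨r^2⟩ = 104.1.

⟨r^2⟩ ≈ 104 nm^2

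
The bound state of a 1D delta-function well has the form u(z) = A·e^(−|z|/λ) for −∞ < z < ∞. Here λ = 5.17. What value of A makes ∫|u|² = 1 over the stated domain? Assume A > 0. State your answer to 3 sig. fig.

A ≈ 0.440

Require ∫ |u|² dz = 1 over the whole domain.
Using ∫₀^∞ zⁿ e^(−αz) dz = n!/αⁿ⁺¹, carrying out the integral gives A² · λ.
Plugging in λ = 5.17 yields A = 0.4398.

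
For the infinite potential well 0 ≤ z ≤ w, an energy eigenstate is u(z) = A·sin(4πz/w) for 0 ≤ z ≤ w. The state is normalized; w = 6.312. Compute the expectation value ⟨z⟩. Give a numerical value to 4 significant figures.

By definition ⟨z⟩ = ∫ z |u(z)|² dz.
Since the A² factors cancel between numerator and denominator, ⟨z⟩ = w/2.
With w = 6.312, ⟨z⟩ = 3.1560.

⟨z⟩ ≈ 3.156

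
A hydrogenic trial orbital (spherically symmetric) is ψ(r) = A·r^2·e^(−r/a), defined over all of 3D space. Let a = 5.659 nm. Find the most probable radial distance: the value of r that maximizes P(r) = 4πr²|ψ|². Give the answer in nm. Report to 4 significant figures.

r ≈ 16.98 nm

Differentiate P(r) = 4πr²|ψ|² with respect to r and set to zero.
This gives r = 3·a.
With a = 5.659, the most probable radial distance is 16.977 nm.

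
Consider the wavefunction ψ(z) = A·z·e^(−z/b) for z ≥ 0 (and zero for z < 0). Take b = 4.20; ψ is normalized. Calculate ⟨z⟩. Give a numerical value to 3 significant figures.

⟨z⟩ ≈ 6.30

The expectation value is the |ψ|²-weighted average of z: ∫ z|ψ|² dz.
Since the A² factors cancel between numerator and denominator, ⟨z⟩ = 3·b/2.
With b = 4.20, ⟨z⟩ = 6.300.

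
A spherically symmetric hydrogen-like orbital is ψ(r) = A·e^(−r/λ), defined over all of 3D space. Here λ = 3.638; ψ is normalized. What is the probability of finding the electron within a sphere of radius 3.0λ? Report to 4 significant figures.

P = ∫ |ψ|² 4πr² dr over r ≤ 3.0λ.
The full normalization integral is A²·[π·λ^3] = 1, fixing A².
Let u = r/λ; then A², 4π and the length scale all cancel, so P = ∫_{0}^{3.0} u^2·e^(-2·u) du ÷ ∫_{0}^{∞} u^2·e^(-2·u) du.
With ∫ u^2·e^(-2·u) du = -(2·u^2 + 2·u + 1)·e^(-2·u)/4 + C, the region integral is 1/4 - 25·e^(-6)/4 and the full one is 1/4.
The region integral divided by the full integral gives P = 0.93803.

P ≈ 0.9380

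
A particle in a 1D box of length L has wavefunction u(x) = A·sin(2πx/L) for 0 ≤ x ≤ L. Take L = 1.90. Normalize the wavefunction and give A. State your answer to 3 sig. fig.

A ≈ 1.03

Require ∫ |u|² dx = 1 over the whole domain.
Using sin²θ = (1 − cos 2θ)/2, carrying out the integral gives A² · L/2.
So A² = (L/2)^(−1).
Substituting L = 1.90 gives A² = 1.053, so A = 1.026.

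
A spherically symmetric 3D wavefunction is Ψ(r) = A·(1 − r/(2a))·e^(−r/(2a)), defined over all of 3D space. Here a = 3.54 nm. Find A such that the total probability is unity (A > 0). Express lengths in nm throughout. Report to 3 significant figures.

A ≈ 0.0299 nm^(-3/2)

We need A² ∫|f|² 4πr² dr = 1, taking the integral from 0 to ∞.
(Spherical symmetry: dV = 4πr² dr.)
The integral (without the A² prefactor) comes out to 8·π·a^3.
So A² = (8·π·a^3)^(−1).
Plugging in a = 3.54 yields A = 0.02995.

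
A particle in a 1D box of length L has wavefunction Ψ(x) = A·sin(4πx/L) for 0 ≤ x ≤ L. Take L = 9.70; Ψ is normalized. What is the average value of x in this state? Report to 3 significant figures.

The expectation value is the |Ψ|²-weighted average of x: ∫ x|Ψ|² dx.
With ∫₀^L sin²(nπx/L) dx = L/2, the ratio of the moment integral to the normalization integral gives ⟨x⟩ = L/2.
Putting L = 9.70 gives 4.850.

⟨x⟩ ≈ 4.85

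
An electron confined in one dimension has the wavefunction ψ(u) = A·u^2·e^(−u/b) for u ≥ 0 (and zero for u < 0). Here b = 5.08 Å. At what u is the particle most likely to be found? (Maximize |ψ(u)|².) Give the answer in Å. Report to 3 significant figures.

u ≈ 10.2 Å

The maximum of |ψ(u)|² occurs where its derivative vanishes.
Solving yields u = 2·b.
With b = 5.08, the most probable position is 10.16 Å.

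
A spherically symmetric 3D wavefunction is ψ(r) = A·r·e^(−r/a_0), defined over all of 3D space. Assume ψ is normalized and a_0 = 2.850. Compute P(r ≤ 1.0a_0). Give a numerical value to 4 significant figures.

P ≈ 0.05265

P = ∫ |ψ|² 4πr² dr over r ≤ 1.0a_0.
A² is fixed by ∫₀^∞ 4πr²|ψ|² dr = 1, i.e. A² = (3·π·a_0^5)^(−1).
Substituting u = r/a_0, A², 4π and the length scale all cancel in the ratio: P = ∫_{0}^{1.0} u^4·e^(-2·u) du / ∫_{0}^{∞} u^4·e^(-2·u) du.
Using ∫ u^4·e^(-2·u) du = -(u^4/2 + u^3 + 3·u^2/2 + 3·u/2 + 3/4)·e^(-2·u), the numerator is 3/4 - 21·e^(-2)/4 and the denominator is 3/4.
Taking the ratio yields P = 0.052653.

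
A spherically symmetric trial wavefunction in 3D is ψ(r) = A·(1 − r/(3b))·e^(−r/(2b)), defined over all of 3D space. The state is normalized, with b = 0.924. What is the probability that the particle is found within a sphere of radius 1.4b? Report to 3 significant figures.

P ≈ 0.234

Integrate the radial probability density 4πr²|ψ|² over r ≤ 1.4b.
A² is fixed by ∫₀^∞ 4πr²|ψ|² dr = 1, i.e. A² = (8·π·b^3/3)^(−1).
In terms of u = r/b (A², 4π and the length scale all cancel between numerator and denominator), P = [∫_{0}^{1.4} u^2·(1 - u/3)^2·e^(-u) du] / [∫_{0}^{∞} u^2·(1 - u/3)^2·e^(-u) du].
Using ∫ u^2·(1 - u/3)^2·e^(-u) du = (-u^4 + 2·u^3 - 3·u^2 - 6·u - 6)·e^(-u)/9, the numerator is 2/3 - 1294·e^(-7/5)/625 and the denominator is 2/3.
The region integral divided by the full integral gives P = 0.2342.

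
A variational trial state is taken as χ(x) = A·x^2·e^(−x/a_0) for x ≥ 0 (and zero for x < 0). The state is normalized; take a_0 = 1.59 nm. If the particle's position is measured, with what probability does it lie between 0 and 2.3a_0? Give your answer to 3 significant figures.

P = ∫_{0}^{2.3a_0} |χ(x)|² dx.
The normalization integral ∫|χ|²dx over the whole domain equals 3·a_0^5/4·A², and A² cancels in the ratio.
In terms of u = x/a_0 (A² and the length scale cancel between numerator and denominator), P = [∫_{0}^{2.3} u^4·e^(-2·u) du] / [∫_{0}^{∞} u^4·e^(-2·u) du].
With ∫ u^4·e^(-2·u) du = -(u^4/2 + u^3 + 3·u^2/2 + 3·u/2 + 3/4)·e^(-2·u) + C, the region integral is ≈ 0.36507 and the full one is 3/4.
This works out to P = 0.4868.

P ≈ 0.487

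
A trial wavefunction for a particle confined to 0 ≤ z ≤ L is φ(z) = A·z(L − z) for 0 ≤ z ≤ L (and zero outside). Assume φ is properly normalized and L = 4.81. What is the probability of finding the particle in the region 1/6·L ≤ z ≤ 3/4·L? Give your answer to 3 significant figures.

P ≈ 0.861

P = ∫_{1/6·L}^{3/4·L} |φ(z)|² dz.
With A² fixed by ∫|φ|² = 1, i.e. A² = (L^5/30)^(−1), substitute and integrate.
Let u = z/L; then A² and the length scale cancel, so P = ∫_{1/6}^{3/4} u^2·(1 - u)^2 du ÷ ∫_{0}^{1} u^2·(1 - u)^2 du.
With ∫ u^2·(1 - u)^2 du = u^3·(6·u^2 - 15·u + 10)/30 + C, the region integral is ≈ 0.028700 and the full one is 1/30.
Taking the ratio, P = 0.8610.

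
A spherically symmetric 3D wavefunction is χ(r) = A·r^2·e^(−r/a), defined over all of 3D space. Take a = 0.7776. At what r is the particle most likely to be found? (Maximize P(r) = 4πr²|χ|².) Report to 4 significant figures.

The maximum of P(r) = 4πr²|χ|² occurs where its derivative vanishes.
Solving yields r = 3·a.
With a = 0.7776, the most probable radial distance is 2.3328.

r ≈ 2.333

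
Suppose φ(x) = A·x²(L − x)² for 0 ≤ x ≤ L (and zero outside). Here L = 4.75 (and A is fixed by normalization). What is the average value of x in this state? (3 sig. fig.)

By definition ⟨x⟩ = ∫ x |φ(x)|² dx.
Expanding the polynomial and integrating term by term, evaluating both integrals, ⟨x⟩ = L/2.
With L = 4.75, ⟨x⟩ = 2.375.

⟨x⟩ ≈ 2.38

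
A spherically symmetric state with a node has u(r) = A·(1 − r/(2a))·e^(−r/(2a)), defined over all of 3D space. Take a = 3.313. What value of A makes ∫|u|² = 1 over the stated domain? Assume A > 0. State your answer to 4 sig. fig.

A ≈ 0.03308

Require ∫ |u|² 4πr² dr = 1 over the whole domain.
(Spherical symmetry: dV = 4πr² dr.)
Using ∫₀^∞ rⁿ e^(−αr) dr = n!/αⁿ⁺¹, carrying out the integral gives A² · 8·π·a^3.
Hence A² = 1/[8·π·a^3].
Substituting a = 3.313 gives A² = 0.0010942, so A = 0.033079.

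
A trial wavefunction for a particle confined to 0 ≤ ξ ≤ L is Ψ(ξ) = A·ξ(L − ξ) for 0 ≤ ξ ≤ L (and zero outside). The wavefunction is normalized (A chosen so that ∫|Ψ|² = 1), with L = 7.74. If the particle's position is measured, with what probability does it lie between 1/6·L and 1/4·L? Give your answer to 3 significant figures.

P ≈ 0.0680

P = ∫_{1/6·L}^{1/4·L} |Ψ(ξ)|² dξ.
The normalization integral ∫|Ψ|²dξ over the whole domain equals L^5/30·A², and A² cancels in the ratio.
Substituting u = ξ/L, A² and the length scale cancel in the ratio: P = ∫_{1/6}^{1/4} u^2·(1 - u)^2 du / ∫_{0}^{1} u^2·(1 - u)^2 du.
An antiderivative of u^2·(1 - u)^2 is u^3·(6·u^2 - 15·u + 10)/30; evaluating from 1/6 to 1/4 gives ≈ 0.0022674, while the full integral is 1/30.
This works out to P = 0.06802.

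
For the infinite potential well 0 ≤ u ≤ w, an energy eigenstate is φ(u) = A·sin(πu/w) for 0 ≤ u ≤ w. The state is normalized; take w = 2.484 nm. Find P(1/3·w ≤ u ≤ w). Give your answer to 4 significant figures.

P = ∫_{1/3·w}^{w} |φ(u)|² du.
The normalization integral ∫|φ|²du over the whole domain equals w/2·A², and A² cancels in the ratio.
In terms of t = u/w (A² and the length scale cancel between numerator and denominator), P = [∫_{1/3}^{1} sin(π·t)^2 dt] / [∫_{0}^{1} sin(π·t)^2 dt].
An antiderivative of sin(π·t)^2 is t/2 - sin(2·π·t)/(4·π); evaluating from 1/3 to 1 gives √(3)/(8·π) + 1/3, while the full integral is 1/2.
Evaluating gives P = √(3)/(4·π) + 2/3.

P ≈ 0.8045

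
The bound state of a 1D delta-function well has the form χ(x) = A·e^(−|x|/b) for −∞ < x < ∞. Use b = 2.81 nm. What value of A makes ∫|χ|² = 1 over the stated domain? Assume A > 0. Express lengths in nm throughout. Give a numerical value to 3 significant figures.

We need A² ∫|f|² dx = 1, taking the integral from −∞ to ∞.
Carrying out the integral gives A² · b.
Hence A² = 1/[b].
Plugging in b = 2.81 yields A = 0.5965.

A ≈ 0.597 nm^(-1/2)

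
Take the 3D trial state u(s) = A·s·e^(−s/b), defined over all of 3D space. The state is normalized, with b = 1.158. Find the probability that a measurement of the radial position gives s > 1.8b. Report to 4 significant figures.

P ≈ 0.7064

Integrate the radial probability density 4πs²|u|² over s > 1.8b.
The full normalization integral is A²·[3·π·b^5] = 1, fixing A².
In terms of t = s/b (A², 4π and the length scale all cancel between numerator and denominator), P = [∫_{1.8}^{∞} t^4·e^(-2·t) dt] / [∫_{0}^{∞} t^4·e^(-2·t) dt].
Using ∫ t^4·e^(-2·t) dt = -(t^4/2 + t^3 + 3·t^2/2 + 3·t/2 + 3/4)·e^(-2·t), the numerator is ≈ 0.529829 and the denominator is 3/4.
Taking the ratio yields P = 0.70644.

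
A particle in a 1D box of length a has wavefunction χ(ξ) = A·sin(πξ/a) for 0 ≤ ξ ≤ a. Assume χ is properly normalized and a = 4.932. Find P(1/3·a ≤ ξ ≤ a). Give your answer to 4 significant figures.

P = ∫_{1/3·a}^{a} |χ(ξ)|² dξ.
The normalization integral ∫|χ|²dξ over the whole domain equals a/2·A², and A² cancels in the ratio.
Let u = ξ/a; then A² and the length scale cancel, so P = ∫_{1/3}^{1} sin(π·u)^2 du ÷ ∫_{0}^{1} sin(π·u)^2 du.
Using ∫ sin(π·u)^2 du = u/2 - sin(2·π·u)/(4·π), the numerator is √(3)/(8·π) + 1/3 and the denominator is 1/2.
This works out to P = √(3)/(4·π) + 2/3.

P ≈ 0.8045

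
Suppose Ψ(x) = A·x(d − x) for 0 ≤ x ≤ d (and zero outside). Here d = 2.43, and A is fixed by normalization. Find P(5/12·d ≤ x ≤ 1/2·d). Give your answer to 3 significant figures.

|Ψ|² is the probability density, so P = ∫_{5/12·d}^{1/2·d} |Ψ|² dx.
With A² fixed by ∫|Ψ|² = 1, i.e. A² = (d^5/30)^(−1), substitute and integrate.
Let u = x/d; then A² and the length scale cancel, so P = ∫_{5/12}^{1/2} u^2·(1 - u)^2 du ÷ ∫_{0}^{1} u^2·(1 - u)^2 du.
Using ∫ u^2·(1 - u)^2 du = u^3·(6·u^2 - 15·u + 10)/30, the numerator is ≈ 0.0051127 and the denominator is 1/30.
The result is P = 0.1534.

P ≈ 0.153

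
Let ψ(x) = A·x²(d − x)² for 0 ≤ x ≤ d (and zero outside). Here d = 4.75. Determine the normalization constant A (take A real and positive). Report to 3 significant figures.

The normalization condition is ∫|ψ|² dx = 1 from 0 to d.
Expanding the polynomial and integrating term by term, ∫|ψ|² dx = A²·(d^9/630).
Plugging in d = 4.75 yields A = 0.02262.

A ≈ 0.0226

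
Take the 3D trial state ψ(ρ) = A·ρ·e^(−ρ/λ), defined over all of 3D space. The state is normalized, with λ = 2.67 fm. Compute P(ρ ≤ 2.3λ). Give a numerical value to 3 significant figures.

P ≈ 0.487

Integrate the radial probability density 4πρ²|ψ|² over ρ ≤ 2.3λ.
A² is fixed by ∫₀^∞ 4πρ²|ψ|² dρ = 1, i.e. A² = (3·π·λ^5)^(−1).
Let u = ρ/λ; then A², 4π and the length scale all cancel, so P = ∫_{0}^{2.3} u^4·e^(-2·u) du ÷ ∫_{0}^{∞} u^4·e^(-2·u) du.
Using ∫ u^4·e^(-2·u) du = -(u^4/2 + u^3 + 3·u^2/2 + 3·u/2 + 3/4)·e^(-2·u), the numerator is ≈ 0.36507 and the denominator is 3/4.
This evaluates to P = 0.4868.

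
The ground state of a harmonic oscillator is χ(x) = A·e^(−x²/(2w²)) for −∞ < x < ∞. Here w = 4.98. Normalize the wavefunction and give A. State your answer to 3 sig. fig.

Require ∫ |χ|² dx = 1 over the whole domain.
Differentiating ∫e^(−αx²) dx = √(π/α) under α to get the higher moments, with χ = A·e^(−x²/(2w²)), the integral evaluates to A²·[√(π)·w].
Setting this equal to 1 gives A² = 1/(√(π)·w).
With w = 4.98: A² = 0.1133 and A = 0.3366.

A ≈ 0.337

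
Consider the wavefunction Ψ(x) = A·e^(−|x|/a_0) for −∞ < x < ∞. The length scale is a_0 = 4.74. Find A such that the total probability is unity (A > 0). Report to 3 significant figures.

Require ∫ |Ψ|² dx = 1 over the whole domain.
The integral (without the A² prefactor) comes out to a_0.
So A² = (a_0)^(−1).
With a_0 = 4.74: A² = 0.2110 and A = 0.4593.

A ≈ 0.459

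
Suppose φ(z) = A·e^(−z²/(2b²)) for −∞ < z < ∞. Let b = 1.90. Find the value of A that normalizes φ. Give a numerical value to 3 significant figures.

A ≈ 0.545

Require ∫ |φ|² dz = 1 over the whole domain.
∫|φ|² dz = A²·(√(π)·b).
Setting this equal to 1 gives A² = 1/(√(π)·b).
Substituting b = 1.90 gives A² = 0.2969, so A = 0.5449.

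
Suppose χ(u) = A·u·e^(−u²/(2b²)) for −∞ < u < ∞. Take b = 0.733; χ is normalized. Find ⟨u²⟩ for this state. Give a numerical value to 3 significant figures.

⟨u²⟩ = ∫ u^2 |χ|² du over the full domain.
Using the Gaussian integral ∫_{−∞}^{∞} e^(−αu²) du = √(π/α), evaluating both integrals, ⟨u²⟩ = 3·b^2/2.
With b = 0.733, ⟨u^2⟩ = 0.8059.

⟨u^2⟩ ≈ 0.806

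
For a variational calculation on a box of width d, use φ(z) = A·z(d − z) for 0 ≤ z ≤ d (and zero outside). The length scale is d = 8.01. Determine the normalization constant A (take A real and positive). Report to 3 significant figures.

A ≈ 0.0302

Require ∫ |φ|² dz = 1 over the whole domain.
With φ = A·z(d − z), the integral evaluates to A²·[d^5/30].
Setting this equal to 1 gives A² = 1/(d^5/30).
With d = 8.01: A² = 0.0009098 and A = 0.03016.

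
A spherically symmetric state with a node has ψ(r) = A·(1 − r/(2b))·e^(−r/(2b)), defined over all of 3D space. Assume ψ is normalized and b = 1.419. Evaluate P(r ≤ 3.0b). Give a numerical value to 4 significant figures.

Integrate the radial probability density 4πr²|ψ|² over r ≤ 3.0b.
Normalization gives A² = 1/(8·π·b^3).
In terms of u = r/b (A², 4π and the length scale all cancel between numerator and denominator), P = [∫_{0}^{3.0} u^2·(1 - u/2)^2·e^(-u) du] / [∫_{0}^{∞} u^2·(1 - u/2)^2·e^(-u) du].
An antiderivative of u^2·(1 - u/2)^2·e^(-u) is -(u^4/4 + u^2 + 2·u + 2)·e^(-u); evaluating from 0 to 3.0 gives 2 - 149·e^(-3)/4, while the full integral is 2.
Taking the ratio yields P = 0.072716.

P ≈ 0.07272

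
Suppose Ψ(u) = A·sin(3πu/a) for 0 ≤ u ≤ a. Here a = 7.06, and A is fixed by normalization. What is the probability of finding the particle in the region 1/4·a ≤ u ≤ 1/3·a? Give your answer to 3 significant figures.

|Ψ|² is the probability density, so P = ∫_{1/4·a}^{1/3·a} |Ψ|² du.
The normalization integral ∫|Ψ|²du over the whole domain equals a/2·A², and A² cancels in the ratio.
Let t = u/a; then A² and the length scale cancel, so P = ∫_{1/4}^{1/3} sin(3·π·t)^2 dt ÷ ∫_{0}^{1} sin(3·π·t)^2 dt.
An antiderivative of sin(3·π·t)^2 is t/2 - sin(6·π·t)/(12·π); evaluating from 1/4 to 1/3 gives 1/24 - 1/(12·π), while the full integral is 1/2.
The result is P = (-2 + π)/(12·π).

P ≈ 0.0303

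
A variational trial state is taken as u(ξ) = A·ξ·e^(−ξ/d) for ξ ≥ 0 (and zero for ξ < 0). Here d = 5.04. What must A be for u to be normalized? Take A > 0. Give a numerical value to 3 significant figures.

A ≈ 0.177

Require ∫ |u|² dξ = 1 over the whole domain.
Recall ∫₀^∞ ξ^m e^(−ξ/β) dξ = m!·β^(m+1), carrying out the integral gives A² · d^3/4.
So A² = (d^3/4)^(−1).
With d = 5.04: A² = 0.03124 and A = 0.1768.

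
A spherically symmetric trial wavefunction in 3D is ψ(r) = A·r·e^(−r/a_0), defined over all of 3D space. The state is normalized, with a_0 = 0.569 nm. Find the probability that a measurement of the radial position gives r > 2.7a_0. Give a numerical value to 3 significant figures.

P ≈ 0.373

With dV = 4πr²dr, the probability is ∫|ψ|² dV over r > 2.7a_0.
The full normalization integral is A²·[3·π·a_0^5] = 1, fixing A².
Let u = r/a_0; then A², 4π and the length scale all cancel, so P = ∫_{2.7}^{∞} u^4·e^(-2·u) du ÷ ∫_{0}^{∞} u^4·e^(-2·u) du.
With ∫ u^4·e^(-2·u) du = -(u^4/2 + u^3 + 3·u^2/2 + 3·u/2 + 3/4)·e^(-2·u) + C, the region integral is ≈ 0.27998 and the full one is 3/4.
The region integral divided by the full integral gives P = 0.3733.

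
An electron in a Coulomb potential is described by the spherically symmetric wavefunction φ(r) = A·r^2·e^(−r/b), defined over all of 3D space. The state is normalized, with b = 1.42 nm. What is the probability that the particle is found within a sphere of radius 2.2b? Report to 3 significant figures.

P ≈ 0.156

P = ∫ |φ|² 4πr² dr over r ≤ 2.2b.
A² is fixed by ∫₀^∞ 4πr²|φ|² dr = 1, i.e. A² = (45·π·b^7/2)^(−1).
Substituting u = r/b, A², 4π and the length scale all cancel in the ratio: P = ∫_{0}^{2.2} u^6·e^(-2·u) du / ∫_{0}^{∞} u^6·e^(-2·u) du.
An antiderivative of u^6·e^(-2·u) is -(4·u^6 + 12·u^5 + 30·u^4 + 60·u^3 + 90·u^2 + 90·u + 45)·e^(-2·u)/8; evaluating from 0 to 2.2 gives ≈ 0.87950, while the full integral is 45/8.
The region integral divided by the full integral gives P = 0.1564.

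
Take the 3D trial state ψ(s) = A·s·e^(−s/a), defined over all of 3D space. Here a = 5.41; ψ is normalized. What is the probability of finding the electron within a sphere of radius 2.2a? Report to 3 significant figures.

With dV = 4πs²ds, the probability is ∫|ψ|² dV over s ≤ 2.2a.
A² is fixed by ∫₀^∞ 4πs²|ψ|² ds = 1, i.e. A² = (3·π·a^5)^(−1).
In terms of u = s/a (A², 4π and the length scale all cancel between numerator and denominator), P = [∫_{0}^{2.2} u^4·e^(-2·u) du] / [∫_{0}^{∞} u^4·e^(-2·u) du].
With ∫ u^4·e^(-2·u) du = -(u^4/2 + u^3 + 3·u^2/2 + 3·u/2 + 3/4)·e^(-2·u) + C, the region integral is ≈ 0.33661 and the full one is 3/4.
The region integral divided by the full integral gives P = 0.4488.

P ≈ 0.449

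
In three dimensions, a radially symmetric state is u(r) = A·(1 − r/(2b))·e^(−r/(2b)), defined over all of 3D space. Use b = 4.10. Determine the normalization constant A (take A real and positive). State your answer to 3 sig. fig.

Require ∫ |u|² 4πr² dr = 1 over the whole domain.
The angular integral contributes 4π, leaving ∫₀^∞ r²|u|² dr.
The integral (without the A² prefactor) comes out to 8·π·b^3.
Hence A² = 1/[8·π·b^3].
With b = 4.10: A² = 0.0005773 and A = 0.02403.

A ≈ 0.0240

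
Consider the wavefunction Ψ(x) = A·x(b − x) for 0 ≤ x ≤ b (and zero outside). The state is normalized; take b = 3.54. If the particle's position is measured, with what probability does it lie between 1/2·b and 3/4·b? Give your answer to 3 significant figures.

P ≈ 0.396

The probability is P = ∫ |Ψ|² dx over [1/2·b, 3/4·b].
The normalization integral ∫|Ψ|²dx over the whole domain equals b^5/30·A², and A² cancels in the ratio.
Substituting u = x/b, A² and the length scale cancel in the ratio: P = ∫_{1/2}^{3/4} u^2·(1 - u)^2 du / ∫_{0}^{1} u^2·(1 - u)^2 du.
An antiderivative of u^2·(1 - u)^2 is u^3·(6·u^2 - 15·u + 10)/30; evaluating from 1/2 to 3/4 gives ≈ 0.013216, while the full integral is 1/30.
Evaluating gives P = 203/512.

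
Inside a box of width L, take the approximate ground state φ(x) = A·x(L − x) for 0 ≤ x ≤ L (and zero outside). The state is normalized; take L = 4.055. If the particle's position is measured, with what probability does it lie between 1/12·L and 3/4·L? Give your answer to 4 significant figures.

The probability is P = ∫ |φ|² dx over [1/12·L, 3/4·L].
Since A² = 1/(L^5/30), this is the region integral divided by the full normalization integral.
Let u = x/L; then A² and the length scale cancel, so P = ∫_{1/12}^{3/4} u^2·(1 - u)^2 du ÷ ∫_{0}^{1} u^2·(1 - u)^2 du.
An antiderivative of u^2·(1 - u)^2 is u^3·(6·u^2 - 15·u + 10)/30; evaluating from 1/12 to 3/4 gives ≈ 0.0297132, while the full integral is 1/30.
Evaluating gives P = 4621/5184.

P ≈ 0.8914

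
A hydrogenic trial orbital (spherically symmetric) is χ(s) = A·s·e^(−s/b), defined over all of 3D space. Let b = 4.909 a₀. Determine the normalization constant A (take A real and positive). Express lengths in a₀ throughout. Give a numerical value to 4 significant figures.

A ≈ 0.006101 a₀^(-5/2)

Normalization requires ∫|χ|² 4πs² ds = 1, integrated from 0 to ∞.
The angular integral contributes 4π, leaving ∫₀^∞ s²|χ|² ds.
Carrying out the integral gives A² · 3·π·b^5.
So A² = (3·π·b^5)^(−1).
Plugging in b = 4.909 yields A = 0.0061007.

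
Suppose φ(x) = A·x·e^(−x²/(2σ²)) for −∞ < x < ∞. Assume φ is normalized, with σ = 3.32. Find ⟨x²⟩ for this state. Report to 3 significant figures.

By definition ⟨x²⟩ = ∫ x^2 |φ(x)|² dx.
With ∫_{−∞}^{∞} x^(2m) e^(−αx²) dx = (2m−1)!!·√π / (2^m α^(m+1/2)), evaluating both integrals, ⟨x²⟩ = 3·σ^2/2.
Putting σ = 3.32 gives 16.53.

⟨x^2⟩ ≈ 16.5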